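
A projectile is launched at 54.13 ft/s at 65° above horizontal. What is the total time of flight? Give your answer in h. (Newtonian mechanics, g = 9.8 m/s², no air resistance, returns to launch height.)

v₀ = 54.13 ft/s × 0.3048 = 16.4988 m/s
T = 2 × v₀ × sin(θ) / g = 2 × 16.4988 × sin(65°) / 9.8 = 2 × 16.4988 × 0.906308 / 9.8 = 3.05163 s
T = 3.05163 s / 3600.0 = 0.0008477 h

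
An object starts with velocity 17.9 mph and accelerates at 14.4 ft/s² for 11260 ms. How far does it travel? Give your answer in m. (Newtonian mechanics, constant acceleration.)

v₀ = 17.9 mph × 0.44704 = 8.00202 m/s
a = 14.4 ft/s² × 0.3048 = 4.38912 m/s²
t = 11260 ms × 0.001 = 11.26 s
d = v₀ × t + ½ × a × t² = 8.00202 × 11.26 + 0.5 × 4.38912 × 11.26² = 368.3 m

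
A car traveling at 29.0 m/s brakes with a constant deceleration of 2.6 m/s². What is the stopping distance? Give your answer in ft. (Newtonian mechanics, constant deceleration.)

d = v₀² / (2a) = 29.0² / (2 × 2.6) = 841.0 / 5.2 = 161.731 m
d = 161.731 m / 0.3048 = 530.6 ft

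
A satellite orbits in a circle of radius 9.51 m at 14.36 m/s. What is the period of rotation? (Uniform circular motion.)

T = 2πr/v = 2π×9.51/14.36 = 4.16 s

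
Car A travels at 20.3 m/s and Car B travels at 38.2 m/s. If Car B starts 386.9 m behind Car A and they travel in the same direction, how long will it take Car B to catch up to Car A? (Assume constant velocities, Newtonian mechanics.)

Relative speed: v_rel = 38.2 - 20.3 = 17.9 m/s
Time to catch: t = d₀/v_rel = 386.9/17.9 = 21.61 s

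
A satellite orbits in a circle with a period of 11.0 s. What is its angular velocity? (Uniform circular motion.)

ω = 2π/T = 2π/11.0 = 0.5712 rad/s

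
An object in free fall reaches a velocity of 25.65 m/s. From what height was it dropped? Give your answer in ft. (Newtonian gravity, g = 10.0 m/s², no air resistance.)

h = v² / (2g) = 25.65² / (2 × 10.0) = 32.8961 m
h = 32.8961 m / 0.3048 = 107.9 ft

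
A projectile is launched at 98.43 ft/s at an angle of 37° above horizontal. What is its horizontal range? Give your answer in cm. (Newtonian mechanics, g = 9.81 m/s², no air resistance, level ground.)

v₀ = 98.43 ft/s × 0.3048 = 30.0015 m/s
R = v₀² × sin(2θ) / g = 30.0015² × sin(2 × 37°) / 9.81 = 900.09 × 0.961262 / 9.81 = 88.198 m
R = 88.198 m / 0.01 = 8820 cm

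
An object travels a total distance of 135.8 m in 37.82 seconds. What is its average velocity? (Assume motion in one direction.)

v_avg = Δd / Δt = 135.8 / 37.82 = 3.59 m/s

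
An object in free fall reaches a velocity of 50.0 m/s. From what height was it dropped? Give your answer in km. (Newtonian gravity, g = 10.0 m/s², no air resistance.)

h = v² / (2g) = 50.0² / (2 × 10.0) = 125.0 m
h = 125.0 m / 1000.0 = 0.125 km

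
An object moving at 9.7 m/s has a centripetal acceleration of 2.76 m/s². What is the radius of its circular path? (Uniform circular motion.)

r = v²/a_c = 9.7²/2.76 = 34.09 m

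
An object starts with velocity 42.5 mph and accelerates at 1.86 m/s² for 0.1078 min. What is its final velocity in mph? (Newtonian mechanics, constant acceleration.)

v₀ = 42.5 mph × 0.44704 = 18.9992 m/s
t = 0.1078 min × 60.0 = 6.468 s
v = v₀ + a × t = 18.9992 + 1.86 × 6.468 = 31.0297 m/s
v = 31.0297 m/s / 0.44704 = 69.41 mph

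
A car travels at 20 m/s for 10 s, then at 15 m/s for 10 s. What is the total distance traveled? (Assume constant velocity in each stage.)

d₁ = v₁t₁ = 20 × 10 = 200 m
d₂ = v₂t₂ = 15 × 10 = 150 m
d_total = 200 + 150 = 350 m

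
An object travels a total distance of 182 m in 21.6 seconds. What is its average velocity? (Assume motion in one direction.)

v_avg = Δd / Δt = 182 / 21.6 = 8.43 m/s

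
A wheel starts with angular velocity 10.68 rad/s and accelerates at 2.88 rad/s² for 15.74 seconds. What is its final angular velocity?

ω = ω₀ + αt = 10.68 + 2.88 × 15.74 = 56.01 rad/s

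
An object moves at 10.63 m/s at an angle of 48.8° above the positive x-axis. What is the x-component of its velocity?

vₓ = v cos(θ) = 10.63 × cos(48.8°) = 7.0 m/s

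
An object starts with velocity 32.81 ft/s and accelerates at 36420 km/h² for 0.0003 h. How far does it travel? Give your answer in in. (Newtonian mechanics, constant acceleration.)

v₀ = 32.81 ft/s × 0.3048 = 10.0005 m/s
a = 36420 km/h² × 7.716049382716049e-05 = 2.81019 m/s²
t = 0.0003 h × 3600.0 = 1.08 s
d = v₀ × t + ½ × a × t² = 10.0005 × 1.08 + 0.5 × 2.81019 × 1.08² = 12.4394 m
d = 12.4394 m / 0.0254 = 489.7 in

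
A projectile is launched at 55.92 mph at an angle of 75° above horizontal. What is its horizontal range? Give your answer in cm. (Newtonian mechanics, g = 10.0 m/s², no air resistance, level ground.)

v₀ = 55.92 mph × 0.44704 = 24.9985 m/s
R = v₀² × sin(2θ) / g = 24.9985² × sin(2 × 75°) / 10.0 = 624.925 × 0.5 / 10.0 = 31.2462 m
R = 31.2462 m / 0.01 = 3125 cm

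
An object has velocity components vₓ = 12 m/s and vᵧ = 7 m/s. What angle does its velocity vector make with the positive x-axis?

θ = arctan(vᵧ/vₓ) = arctan(7/12) = 30.26°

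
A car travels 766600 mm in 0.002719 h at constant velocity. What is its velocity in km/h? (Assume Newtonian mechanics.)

d = 766600 mm × 0.001 = 766.6 m
t = 0.002719 h × 3600.0 = 9.7884 s
v = d / t = 766.6 / 9.7884 = 78.3172 m/s
v = 78.3172 m/s / 0.2777777777777778 = 281.9 km/h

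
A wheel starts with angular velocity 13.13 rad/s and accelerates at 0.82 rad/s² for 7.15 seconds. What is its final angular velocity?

ω = ω₀ + αt = 13.13 + 0.82 × 7.15 = 18.99 rad/s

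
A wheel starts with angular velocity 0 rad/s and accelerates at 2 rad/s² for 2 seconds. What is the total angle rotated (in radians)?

θ = ω₀t + ½αt² = 0×2 + ½×2×2² = 4.0 rad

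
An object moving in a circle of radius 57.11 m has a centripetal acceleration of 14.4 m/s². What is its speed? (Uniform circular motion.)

v = √(a_c × r) = √(14.4 × 57.11) = 28.68 m/s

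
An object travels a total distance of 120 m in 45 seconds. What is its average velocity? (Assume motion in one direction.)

v_avg = Δd / Δt = 120 / 45 = 2.67 m/s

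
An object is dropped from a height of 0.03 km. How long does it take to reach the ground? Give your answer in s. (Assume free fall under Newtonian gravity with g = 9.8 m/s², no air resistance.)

h = 0.03 km × 1000.0 = 30.0 m
t = √(2h/g) = √(2 × 30.0 / 9.8) = 2.474 s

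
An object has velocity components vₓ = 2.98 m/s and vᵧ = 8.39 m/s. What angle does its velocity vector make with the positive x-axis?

θ = arctan(vᵧ/vₓ) = arctan(8.39/2.98) = 70.45°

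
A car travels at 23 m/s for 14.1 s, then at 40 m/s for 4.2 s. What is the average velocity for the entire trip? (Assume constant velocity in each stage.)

d₁ = v₁t₁ = 23 × 14.1 = 324.3 m
d₂ = v₂t₂ = 40 × 4.2 = 168.0 m
d_total = 492.3 m, t_total = 18.3 s
v_avg = d_total/t_total = 492.3/18.3 = 26.9 m/s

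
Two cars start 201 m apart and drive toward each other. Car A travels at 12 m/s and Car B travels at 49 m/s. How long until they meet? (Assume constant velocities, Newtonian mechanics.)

Combined speed: v_combined = 12 + 49 = 61 m/s
Time to meet: t = d/v_combined = 201/61 = 3.3 s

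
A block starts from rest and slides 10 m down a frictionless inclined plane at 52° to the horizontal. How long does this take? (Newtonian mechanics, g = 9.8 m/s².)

a = g sin(θ) = 9.8 × sin(52°) = 7.7225 m/s²
t = √(2d/a) = √(2 × 10 / 7.7225) = 1.61 s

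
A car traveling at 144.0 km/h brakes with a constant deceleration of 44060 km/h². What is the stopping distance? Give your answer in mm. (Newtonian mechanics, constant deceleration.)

v₀ = 144.0 km/h × 0.2777777777777778 = 40.0 m/s
a = 44060 km/h² × 7.716049382716049e-05 = 3.39969 m/s²
d = v₀² / (2a) = 40.0² / (2 × 3.39969) = 1600.0 / 6.79938 = 235.316 m
d = 235.316 m / 0.001 = 235300 mm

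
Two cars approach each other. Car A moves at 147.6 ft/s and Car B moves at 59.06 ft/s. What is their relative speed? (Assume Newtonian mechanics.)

v_rel = v_A + v_B = 147.6 + 59.06 = 206.66 ft/s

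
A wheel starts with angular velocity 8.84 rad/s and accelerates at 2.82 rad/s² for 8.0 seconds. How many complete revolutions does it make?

θ = ω₀t + ½αt² = 8.84×8.0 + ½×2.82×8.0² = 160.96 rad
Total revolutions = θ/(2π) = 160.96/(2π) = 25.62
Complete revolutions = ⌊25.62⌋ = 25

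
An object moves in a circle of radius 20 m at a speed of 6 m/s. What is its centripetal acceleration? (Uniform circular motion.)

a_c = v²/r = 6²/20 = 36/20 = 1.8 m/s²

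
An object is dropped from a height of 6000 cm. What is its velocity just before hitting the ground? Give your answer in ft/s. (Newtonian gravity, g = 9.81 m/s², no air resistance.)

h = 6000 cm × 0.01 = 60.0 m
v = √(2gh) = √(2 × 9.81 × 60.0) = 34.3103 m/s
v = 34.3103 m/s / 0.3048 = 112.6 ft/s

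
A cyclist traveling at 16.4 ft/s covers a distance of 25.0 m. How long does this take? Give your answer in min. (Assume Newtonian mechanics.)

v = 16.4 ft/s × 0.3048 = 4.99872 m/s
t = d / v = 25.0 / 4.99872 = 5.00128 s
t = 5.00128 s / 60.0 = 0.08335 min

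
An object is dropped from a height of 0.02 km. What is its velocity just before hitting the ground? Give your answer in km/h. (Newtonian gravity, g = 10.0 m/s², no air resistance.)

h = 0.02 km × 1000.0 = 20.0 m
v = √(2gh) = √(2 × 10.0 × 20.0) = 20.0 m/s
v = 20.0 m/s / 0.2777777777777778 = 72.0 km/h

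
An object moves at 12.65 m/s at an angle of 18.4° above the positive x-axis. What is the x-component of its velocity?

vₓ = v cos(θ) = 12.65 × cos(18.4°) = 12.0 m/s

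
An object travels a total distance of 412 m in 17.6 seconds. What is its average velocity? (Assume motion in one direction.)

v_avg = Δd / Δt = 412 / 17.6 = 23.41 m/s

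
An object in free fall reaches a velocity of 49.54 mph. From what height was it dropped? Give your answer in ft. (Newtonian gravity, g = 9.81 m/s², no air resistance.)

v = 49.54 mph × 0.44704 = 22.1464 m/s
h = v² / (2g) = 22.1464² / (2 × 9.81) = 24.9981 m
h = 24.9981 m / 0.3048 = 82.01 ft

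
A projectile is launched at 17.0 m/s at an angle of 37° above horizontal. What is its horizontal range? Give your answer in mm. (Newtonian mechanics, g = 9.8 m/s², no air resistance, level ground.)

R = v₀² × sin(2θ) / g = 17.0² × sin(2 × 37°) / 9.8 = 289.0 × 0.961262 / 9.8 = 28.3474 m
R = 28.3474 m / 0.001 = 28350 mm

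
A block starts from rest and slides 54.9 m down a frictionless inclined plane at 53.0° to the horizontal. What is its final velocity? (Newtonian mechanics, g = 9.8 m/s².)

a = g sin(θ) = 9.8 × sin(53.0°) = 7.8266 m/s²
v = √(2ad) = √(2 × 7.8266 × 54.9) = 29.31 m/s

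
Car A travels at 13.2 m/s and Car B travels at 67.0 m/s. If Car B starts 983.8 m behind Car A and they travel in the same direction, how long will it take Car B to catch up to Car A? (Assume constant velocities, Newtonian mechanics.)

Relative speed: v_rel = 67.0 - 13.2 = 53.8 m/s
Time to catch: t = d₀/v_rel = 983.8/53.8 = 18.29 s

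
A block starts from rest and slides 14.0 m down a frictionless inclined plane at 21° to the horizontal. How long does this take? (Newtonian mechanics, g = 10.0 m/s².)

a = g sin(θ) = 10.0 × sin(21°) = 3.5837 m/s²
t = √(2d/a) = √(2 × 14.0 / 3.5837) = 2.8 s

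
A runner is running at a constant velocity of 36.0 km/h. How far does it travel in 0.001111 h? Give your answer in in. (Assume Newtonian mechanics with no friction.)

v = 36.0 km/h × 0.2777777777777778 = 10.0 m/s
t = 0.001111 h × 3600.0 = 3.9996 s
d = v × t = 10.0 × 3.9996 = 39.996 m
d = 39.996 m / 0.0254 = 1575 in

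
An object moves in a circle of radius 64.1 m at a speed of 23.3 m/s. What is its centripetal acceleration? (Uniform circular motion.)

a_c = v²/r = 23.3²/64.1 = 542.89/64.1 = 8.47 m/s²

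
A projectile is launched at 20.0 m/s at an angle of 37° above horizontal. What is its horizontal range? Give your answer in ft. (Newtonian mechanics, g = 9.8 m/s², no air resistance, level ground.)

R = v₀² × sin(2θ) / g = 20.0² × sin(2 × 37°) / 9.8 = 400.0 × 0.961262 / 9.8 = 39.2352 m
R = 39.2352 m / 0.3048 = 128.7 ft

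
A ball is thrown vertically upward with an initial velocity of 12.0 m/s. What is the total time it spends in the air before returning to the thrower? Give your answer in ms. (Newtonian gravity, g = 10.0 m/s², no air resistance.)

t_total = 2 × v₀ / g = 2 × 12.0 / 10.0 = 2.4 s
t_total = 2.4 s / 0.001 = 2400 ms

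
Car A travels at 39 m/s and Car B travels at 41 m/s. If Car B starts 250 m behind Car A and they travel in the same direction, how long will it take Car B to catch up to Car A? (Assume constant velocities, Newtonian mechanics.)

Relative speed: v_rel = 41 - 39 = 2 m/s
Time to catch: t = d₀/v_rel = 250/2 = 125.0 s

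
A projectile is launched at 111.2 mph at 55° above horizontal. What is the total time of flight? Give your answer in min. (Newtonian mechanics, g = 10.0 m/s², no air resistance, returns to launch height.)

v₀ = 111.2 mph × 0.44704 = 49.7108 m/s
T = 2 × v₀ × sin(θ) / g = 2 × 49.7108 × sin(55°) / 10.0 = 2 × 49.7108 × 0.819152 / 10.0 = 8.14414 s
T = 8.14414 s / 60.0 = 0.1357 min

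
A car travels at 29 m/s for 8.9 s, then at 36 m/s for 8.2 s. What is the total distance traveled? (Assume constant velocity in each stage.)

d₁ = v₁t₁ = 29 × 8.9 = 258.1 m
d₂ = v₂t₂ = 36 × 8.2 = 295.2 m
d_total = 258.1 + 295.2 = 553.3 m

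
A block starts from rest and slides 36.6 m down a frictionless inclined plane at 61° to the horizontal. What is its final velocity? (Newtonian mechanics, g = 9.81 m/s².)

a = g sin(θ) = 9.81 × sin(61°) = 8.58 m/s²
v = √(2ad) = √(2 × 8.58 × 36.6) = 25.06 m/s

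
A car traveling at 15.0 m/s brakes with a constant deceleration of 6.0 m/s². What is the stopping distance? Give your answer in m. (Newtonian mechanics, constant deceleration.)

d = v₀² / (2a) = 15.0² / (2 × 6.0) = 225.0 / 12.0 = 18.75 m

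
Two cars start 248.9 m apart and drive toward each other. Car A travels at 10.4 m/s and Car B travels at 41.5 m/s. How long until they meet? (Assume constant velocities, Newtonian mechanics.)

Combined speed: v_combined = 10.4 + 41.5 = 51.9 m/s
Time to meet: t = d/v_combined = 248.9/51.9 = 4.8 s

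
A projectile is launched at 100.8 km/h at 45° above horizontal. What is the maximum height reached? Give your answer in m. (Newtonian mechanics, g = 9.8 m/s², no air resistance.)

v₀ = 100.8 km/h × 0.2777777777777778 = 28.0 m/s
H = v₀² × sin²(θ) / (2g) = 28.0² × sin(45°)² / (2 × 9.8) = 784.0 × 0.5 / 19.6 = 20.0 m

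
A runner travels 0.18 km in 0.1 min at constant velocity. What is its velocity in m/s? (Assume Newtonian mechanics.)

d = 0.18 km × 1000.0 = 180.0 m
t = 0.1 min × 60.0 = 6.0 s
v = d / t = 180.0 / 6.0 = 30.0 m/s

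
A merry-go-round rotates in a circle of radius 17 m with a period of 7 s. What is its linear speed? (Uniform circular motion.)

v = 2πr/T = 2π×17/7 = 15.26 m/s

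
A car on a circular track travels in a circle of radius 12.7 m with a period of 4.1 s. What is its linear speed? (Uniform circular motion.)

v = 2πr/T = 2π×12.7/4.1 = 19.46 m/s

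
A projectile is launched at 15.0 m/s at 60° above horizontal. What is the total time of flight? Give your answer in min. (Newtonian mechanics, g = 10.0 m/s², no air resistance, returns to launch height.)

T = 2 × v₀ × sin(θ) / g = 2 × 15.0 × sin(60°) / 10.0 = 2 × 15.0 × 0.866025 / 10.0 = 2.59808 s
T = 2.59808 s / 60.0 = 0.0433 min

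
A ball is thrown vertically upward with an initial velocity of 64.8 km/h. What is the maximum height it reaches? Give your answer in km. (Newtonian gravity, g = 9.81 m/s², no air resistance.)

v₀ = 64.8 km/h × 0.2777777777777778 = 18.0 m/s
h_max = v₀² / (2g) = 18.0² / (2 × 9.81) = 324.0 / 19.62 = 16.5138 m
h_max = 16.5138 m / 1000.0 = 0.01651 km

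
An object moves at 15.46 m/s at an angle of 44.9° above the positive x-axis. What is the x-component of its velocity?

vₓ = v cos(θ) = 15.46 × cos(44.9°) = 10.95 m/s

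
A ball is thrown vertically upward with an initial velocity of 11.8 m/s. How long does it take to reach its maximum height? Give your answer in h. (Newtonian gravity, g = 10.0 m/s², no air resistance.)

t_up = v₀ / g = 11.8 / 10.0 = 1.18 s
t_up = 1.18 s / 3600.0 = 0.0003278 h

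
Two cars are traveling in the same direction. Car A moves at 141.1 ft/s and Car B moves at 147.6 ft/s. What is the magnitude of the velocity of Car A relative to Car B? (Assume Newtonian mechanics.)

v_rel = |v_A - v_B| = |141.1 - 147.6| = 6.5 ft/s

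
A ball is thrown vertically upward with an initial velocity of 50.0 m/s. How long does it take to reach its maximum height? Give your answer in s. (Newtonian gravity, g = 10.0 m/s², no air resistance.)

t_up = v₀ / g = 50.0 / 10.0 = 5.0 s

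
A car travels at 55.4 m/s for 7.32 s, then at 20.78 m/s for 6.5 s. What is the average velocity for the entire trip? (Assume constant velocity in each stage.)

d₁ = v₁t₁ = 55.4 × 7.32 = 405.528 m
d₂ = v₂t₂ = 20.78 × 6.5 = 135.07 m
d_total = 540.598 m, t_total = 13.82 s
v_avg = d_total/t_total = 540.598/13.82 = 39.12 m/s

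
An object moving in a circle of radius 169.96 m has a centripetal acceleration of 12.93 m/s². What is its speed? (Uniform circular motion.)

v = √(a_c × r) = √(12.93 × 169.96) = 46.88 m/s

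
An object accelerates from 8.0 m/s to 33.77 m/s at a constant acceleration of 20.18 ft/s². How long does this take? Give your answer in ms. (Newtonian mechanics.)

a = 20.18 ft/s² × 0.3048 = 6.15086 m/s²
t = (v - v₀) / a = (33.77 - 8.0) / 6.15086 = 4.18966 s
t = 4.18966 s / 0.001 = 4190 ms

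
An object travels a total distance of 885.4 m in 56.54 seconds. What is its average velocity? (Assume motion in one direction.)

v_avg = Δd / Δt = 885.4 / 56.54 = 15.66 m/s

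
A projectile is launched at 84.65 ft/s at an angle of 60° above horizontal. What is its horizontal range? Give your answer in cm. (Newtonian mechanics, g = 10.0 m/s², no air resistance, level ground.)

v₀ = 84.65 ft/s × 0.3048 = 25.8013 m/s
R = v₀² × sin(2θ) / g = 25.8013² × sin(2 × 60°) / 10.0 = 665.707 × 0.866025 / 10.0 = 57.6519 m
R = 57.6519 m / 0.01 = 5765 cm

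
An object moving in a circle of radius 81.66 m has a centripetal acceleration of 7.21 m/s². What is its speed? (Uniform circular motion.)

v = √(a_c × r) = √(7.21 × 81.66) = 24.26 m/s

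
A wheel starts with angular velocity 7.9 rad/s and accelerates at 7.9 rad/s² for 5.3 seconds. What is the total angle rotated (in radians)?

θ = ω₀t + ½αt² = 7.9×5.3 + ½×7.9×5.3² = 152.83 rad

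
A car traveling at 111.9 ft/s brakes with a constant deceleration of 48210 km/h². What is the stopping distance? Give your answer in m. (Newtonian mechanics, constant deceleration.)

v₀ = 111.9 ft/s × 0.3048 = 34.1071 m/s
a = 48210 km/h² × 7.716049382716049e-05 = 3.71991 m/s²
d = v₀² / (2a) = 34.1071² / (2 × 3.71991) = 1163.29 / 7.43982 = 156.4 m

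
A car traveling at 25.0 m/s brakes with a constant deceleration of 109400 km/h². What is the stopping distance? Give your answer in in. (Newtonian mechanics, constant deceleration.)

a = 109400 km/h² × 7.716049382716049e-05 = 8.44136 m/s²
d = v₀² / (2a) = 25.0² / (2 × 8.44136) = 625.0 / 16.8827 = 37.0201 m
d = 37.0201 m / 0.0254 = 1457 in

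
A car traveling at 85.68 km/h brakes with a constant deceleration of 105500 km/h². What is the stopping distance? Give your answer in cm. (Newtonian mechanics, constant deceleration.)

v₀ = 85.68 km/h × 0.2777777777777778 = 23.8 m/s
a = 105500 km/h² × 7.716049382716049e-05 = 8.14043 m/s²
d = v₀² / (2a) = 23.8² / (2 × 8.14043) = 566.44 / 16.2809 = 34.7917 m
d = 34.7917 m / 0.01 = 3479 cm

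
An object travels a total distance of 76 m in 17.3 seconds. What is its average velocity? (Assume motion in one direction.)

v_avg = Δd / Δt = 76 / 17.3 = 4.39 m/s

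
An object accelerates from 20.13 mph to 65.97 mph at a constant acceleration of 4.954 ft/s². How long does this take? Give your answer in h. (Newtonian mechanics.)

v₀ = 20.13 mph × 0.44704 = 8.99892 m/s
v = 65.97 mph × 0.44704 = 29.4912 m/s
a = 4.954 ft/s² × 0.3048 = 1.50998 m/s²
t = (v - v₀) / a = (29.4912 - 8.99892) / 1.50998 = 13.5712 s
t = 13.5712 s / 3600.0 = 0.00377 h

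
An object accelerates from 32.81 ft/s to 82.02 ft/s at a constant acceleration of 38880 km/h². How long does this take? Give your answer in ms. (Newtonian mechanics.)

v₀ = 32.81 ft/s × 0.3048 = 10.0005 m/s
v = 82.02 ft/s × 0.3048 = 24.9997 m/s
a = 38880 km/h² × 7.716049382716049e-05 = 3.0 m/s²
t = (v - v₀) / a = (24.9997 - 10.0005) / 3.0 = 4.99973 s
t = 4.99973 s / 0.001 = 5000 ms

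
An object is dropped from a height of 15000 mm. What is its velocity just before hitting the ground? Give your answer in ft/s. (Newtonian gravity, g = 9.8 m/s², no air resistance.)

h = 15000 mm × 0.001 = 15.0 m
v = √(2gh) = √(2 × 9.8 × 15.0) = 17.1464 m/s
v = 17.1464 m/s / 0.3048 = 56.25 ft/s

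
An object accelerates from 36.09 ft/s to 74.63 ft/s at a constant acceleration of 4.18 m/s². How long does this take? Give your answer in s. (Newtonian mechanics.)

v₀ = 36.09 ft/s × 0.3048 = 11.0002 m/s
v = 74.63 ft/s × 0.3048 = 22.7472 m/s
t = (v - v₀) / a = (22.7472 - 11.0002) / 4.18 = 2.81 s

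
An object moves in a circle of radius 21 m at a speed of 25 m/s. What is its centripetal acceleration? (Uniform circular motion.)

a_c = v²/r = 25²/21 = 625/21 = 29.76 m/s²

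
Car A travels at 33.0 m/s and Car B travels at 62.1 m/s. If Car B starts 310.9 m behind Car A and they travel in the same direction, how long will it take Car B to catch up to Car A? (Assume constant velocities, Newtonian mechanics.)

Relative speed: v_rel = 62.1 - 33.0 = 29.1 m/s
Time to catch: t = d₀/v_rel = 310.9/29.1 = 10.68 s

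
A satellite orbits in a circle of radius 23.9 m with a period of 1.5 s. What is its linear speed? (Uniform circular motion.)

v = 2πr/T = 2π×23.9/1.5 = 100.11 m/s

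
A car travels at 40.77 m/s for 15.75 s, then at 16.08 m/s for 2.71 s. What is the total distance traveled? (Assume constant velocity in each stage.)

d₁ = v₁t₁ = 40.77 × 15.75 = 642.1275 m
d₂ = v₂t₂ = 16.08 × 2.71 = 43.5768 m
d_total = 642.1275 + 43.5768 = 685.7 m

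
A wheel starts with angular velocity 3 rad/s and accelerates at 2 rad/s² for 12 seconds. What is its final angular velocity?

ω = ω₀ + αt = 3 + 2 × 12 = 27 rad/s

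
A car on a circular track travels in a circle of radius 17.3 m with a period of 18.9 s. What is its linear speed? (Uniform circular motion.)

v = 2πr/T = 2π×17.3/18.9 = 5.75 m/s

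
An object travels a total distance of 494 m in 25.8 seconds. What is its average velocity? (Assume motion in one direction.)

v_avg = Δd / Δt = 494 / 25.8 = 19.15 m/s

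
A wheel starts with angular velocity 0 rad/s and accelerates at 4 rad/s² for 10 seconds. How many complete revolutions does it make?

θ = ω₀t + ½αt² = 0×10 + ½×4×10² = 200.0 rad
Total revolutions = θ/(2π) = 200.0/(2π) = 31.83
Complete revolutions = ⌊31.83⌋ = 31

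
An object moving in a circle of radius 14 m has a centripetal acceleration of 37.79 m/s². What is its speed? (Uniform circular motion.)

v = √(a_c × r) = √(37.79 × 14) = 23.0 m/s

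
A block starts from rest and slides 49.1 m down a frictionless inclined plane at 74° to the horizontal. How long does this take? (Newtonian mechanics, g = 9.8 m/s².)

a = g sin(θ) = 9.8 × sin(74°) = 9.4204 m/s²
t = √(2d/a) = √(2 × 49.1 / 9.4204) = 3.23 s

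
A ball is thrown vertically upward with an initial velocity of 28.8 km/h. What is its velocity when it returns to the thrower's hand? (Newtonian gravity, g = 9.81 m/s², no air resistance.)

By conservation of energy (no air resistance), the ball returns to the throw height with the same speed as launch, but directed downward.
|v_ground| = v₀ = 28.8 km/h
v_ground = 28.8 km/h (downward)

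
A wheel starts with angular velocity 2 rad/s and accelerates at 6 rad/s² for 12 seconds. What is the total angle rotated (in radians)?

θ = ω₀t + ½αt² = 2×12 + ½×6×12² = 456.0 rad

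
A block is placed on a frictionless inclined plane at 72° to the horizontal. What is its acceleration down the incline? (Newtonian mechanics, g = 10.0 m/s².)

a = g sin(θ) = 10.0 × sin(72°) = 10.0 × 0.9511 = 9.51 m/s²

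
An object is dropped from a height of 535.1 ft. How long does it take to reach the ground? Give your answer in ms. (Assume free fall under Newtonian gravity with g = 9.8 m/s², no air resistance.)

h = 535.1 ft × 0.3048 = 163.098 m
t = √(2h/g) = √(2 × 163.098 / 9.8) = 5.76934 s
t = 5.76934 s / 0.001 = 5769 ms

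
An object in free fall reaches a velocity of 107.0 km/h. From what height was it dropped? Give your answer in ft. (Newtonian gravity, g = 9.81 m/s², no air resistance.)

v = 107.0 km/h × 0.2777777777777778 = 29.7222 m/s
h = v² / (2g) = 29.7222² / (2 × 9.81) = 45.026 m
h = 45.026 m / 0.3048 = 147.7 ft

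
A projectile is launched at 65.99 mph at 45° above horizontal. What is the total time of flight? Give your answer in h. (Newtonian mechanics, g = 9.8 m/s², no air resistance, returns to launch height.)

v₀ = 65.99 mph × 0.44704 = 29.5002 m/s
T = 2 × v₀ × sin(θ) / g = 2 × 29.5002 × sin(45°) / 9.8 = 2 × 29.5002 × 0.707107 / 9.8 = 4.2571 s
T = 4.2571 s / 3600.0 = 0.001183 h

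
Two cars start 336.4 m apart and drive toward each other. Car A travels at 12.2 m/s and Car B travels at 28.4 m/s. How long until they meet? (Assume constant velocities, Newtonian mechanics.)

Combined speed: v_combined = 12.2 + 28.4 = 40.6 m/s
Time to meet: t = d/v_combined = 336.4/40.6 = 8.29 s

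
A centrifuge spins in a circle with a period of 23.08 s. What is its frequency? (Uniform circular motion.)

f = 1/T = 1/23.08 = 0.0433 Hz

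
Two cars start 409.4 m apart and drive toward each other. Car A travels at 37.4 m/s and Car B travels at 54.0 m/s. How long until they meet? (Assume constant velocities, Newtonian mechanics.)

Combined speed: v_combined = 37.4 + 54.0 = 91.4 m/s
Time to meet: t = d/v_combined = 409.4/91.4 = 4.48 s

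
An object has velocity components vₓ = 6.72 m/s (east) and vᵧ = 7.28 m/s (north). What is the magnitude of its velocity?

|v| = √(vₓ² + vᵧ²) = √(6.72² + 7.28²) = √(98.1568) = 9.91 m/s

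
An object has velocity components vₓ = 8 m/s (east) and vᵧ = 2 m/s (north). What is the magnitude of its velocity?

|v| = √(vₓ² + vᵧ²) = √(8² + 2²) = √(68) = 8.25 m/s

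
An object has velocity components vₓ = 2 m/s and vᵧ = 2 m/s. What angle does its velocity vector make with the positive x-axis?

θ = arctan(vᵧ/vₓ) = arctan(2/2) = 45.0°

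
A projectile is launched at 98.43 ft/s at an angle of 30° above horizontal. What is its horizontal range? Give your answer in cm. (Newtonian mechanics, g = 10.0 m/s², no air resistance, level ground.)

v₀ = 98.43 ft/s × 0.3048 = 30.0015 m/s
R = v₀² × sin(2θ) / g = 30.0015² × sin(2 × 30°) / 10.0 = 900.09 × 0.866025 / 10.0 = 77.95 m
R = 77.95 m / 0.01 = 7795 cm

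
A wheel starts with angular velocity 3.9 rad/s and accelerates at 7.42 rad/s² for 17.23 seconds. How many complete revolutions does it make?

θ = ω₀t + ½αt² = 3.9×17.23 + ½×7.42×17.23² = 1168.595459 rad
Total revolutions = θ/(2π) = 1168.595459/(2π) = 185.99
Complete revolutions = ⌊185.99⌋ = 185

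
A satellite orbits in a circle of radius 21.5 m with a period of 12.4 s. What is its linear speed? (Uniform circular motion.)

v = 2πr/T = 2π×21.5/12.4 = 10.89 m/s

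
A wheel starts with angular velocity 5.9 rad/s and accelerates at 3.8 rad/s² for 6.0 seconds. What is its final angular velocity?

ω = ω₀ + αt = 5.9 + 3.8 × 6.0 = 28.7 rad/s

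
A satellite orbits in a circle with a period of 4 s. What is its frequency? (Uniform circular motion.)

f = 1/T = 1/4 = 0.25 Hz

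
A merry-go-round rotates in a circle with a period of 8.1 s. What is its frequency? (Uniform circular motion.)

f = 1/T = 1/8.1 = 0.1235 Hz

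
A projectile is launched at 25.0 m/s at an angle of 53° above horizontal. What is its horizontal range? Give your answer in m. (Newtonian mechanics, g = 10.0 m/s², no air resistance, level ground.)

R = v₀² × sin(2θ) / g = 25.0² × sin(2 × 53°) / 10.0 = 625.0 × 0.961262 / 10.0 = 60.08 m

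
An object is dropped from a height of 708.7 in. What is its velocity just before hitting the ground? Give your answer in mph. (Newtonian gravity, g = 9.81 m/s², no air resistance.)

h = 708.7 in × 0.0254 = 18.001 m
v = √(2gh) = √(2 × 9.81 × 18.001) = 18.7931 m/s
v = 18.7931 m/s / 0.44704 = 42.04 mph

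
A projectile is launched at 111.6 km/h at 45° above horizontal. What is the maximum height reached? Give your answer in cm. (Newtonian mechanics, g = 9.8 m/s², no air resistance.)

v₀ = 111.6 km/h × 0.2777777777777778 = 31.0 m/s
H = v₀² × sin²(θ) / (2g) = 31.0² × sin(45°)² / (2 × 9.8) = 961.0 × 0.5 / 19.6 = 24.5153 m
H = 24.5153 m / 0.01 = 2452 cm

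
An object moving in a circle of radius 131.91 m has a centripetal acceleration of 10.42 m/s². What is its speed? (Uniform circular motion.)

v = √(a_c × r) = √(10.42 × 131.91) = 37.07 m/s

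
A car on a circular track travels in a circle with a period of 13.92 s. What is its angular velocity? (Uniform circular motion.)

ω = 2π/T = 2π/13.92 = 0.4514 rad/s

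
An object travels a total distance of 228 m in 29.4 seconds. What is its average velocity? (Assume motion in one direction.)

v_avg = Δd / Δt = 228 / 29.4 = 7.76 m/s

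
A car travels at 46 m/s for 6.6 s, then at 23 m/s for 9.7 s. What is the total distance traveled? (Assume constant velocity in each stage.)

d₁ = v₁t₁ = 46 × 6.6 = 303.6 m
d₂ = v₂t₂ = 23 × 9.7 = 223.1 m
d_total = 303.6 + 223.1 = 526.7 m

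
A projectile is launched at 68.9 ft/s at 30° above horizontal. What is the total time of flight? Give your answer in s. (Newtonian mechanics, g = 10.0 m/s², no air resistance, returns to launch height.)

v₀ = 68.9 ft/s × 0.3048 = 21.0007 m/s
T = 2 × v₀ × sin(θ) / g = 2 × 21.0007 × sin(30°) / 10.0 = 2 × 21.0007 × 0.5 / 10.0 = 2.1 s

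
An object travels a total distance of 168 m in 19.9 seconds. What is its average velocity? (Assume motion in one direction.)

v_avg = Δd / Δt = 168 / 19.9 = 8.44 m/s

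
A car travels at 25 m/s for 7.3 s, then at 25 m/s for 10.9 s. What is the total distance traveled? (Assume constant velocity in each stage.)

d₁ = v₁t₁ = 25 × 7.3 = 182.5 m
d₂ = v₂t₂ = 25 × 10.9 = 272.5 m
d_total = 182.5 + 272.5 = 455.0 m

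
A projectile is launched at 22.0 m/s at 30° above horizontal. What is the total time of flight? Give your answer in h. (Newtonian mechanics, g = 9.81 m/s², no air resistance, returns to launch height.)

T = 2 × v₀ × sin(θ) / g = 2 × 22.0 × sin(30°) / 9.81 = 2 × 22.0 × 0.5 / 9.81 = 2.24261 s
T = 2.24261 s / 3600.0 = 0.0006229 h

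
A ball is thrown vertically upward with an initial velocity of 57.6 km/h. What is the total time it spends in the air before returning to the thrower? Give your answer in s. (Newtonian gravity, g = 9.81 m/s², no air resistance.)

v₀ = 57.6 km/h × 0.2777777777777778 = 16.0 m/s
t_total = 2 × v₀ / g = 2 × 16.0 / 9.81 = 3.262 s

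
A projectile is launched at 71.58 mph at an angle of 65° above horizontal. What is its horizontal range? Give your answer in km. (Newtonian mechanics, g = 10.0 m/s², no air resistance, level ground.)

v₀ = 71.58 mph × 0.44704 = 31.9991 m/s
R = v₀² × sin(2θ) / g = 31.9991² × sin(2 × 65°) / 10.0 = 1023.94 × 0.766044 / 10.0 = 78.4383 m
R = 78.4383 m / 1000.0 = 0.07844 km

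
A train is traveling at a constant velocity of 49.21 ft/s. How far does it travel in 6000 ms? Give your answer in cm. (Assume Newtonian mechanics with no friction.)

v = 49.21 ft/s × 0.3048 = 14.9992 m/s
t = 6000 ms × 0.001 = 6.0 s
d = v × t = 14.9992 × 6.0 = 89.9952 m
d = 89.9952 m / 0.01 = 9000 cm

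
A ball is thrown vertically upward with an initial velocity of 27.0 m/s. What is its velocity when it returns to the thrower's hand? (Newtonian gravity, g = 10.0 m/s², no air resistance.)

By conservation of energy (no air resistance), the ball returns to the throw height with the same speed as launch, but directed downward.
|v_ground| = v₀ = 27.0 m/s
v_ground = 27.0 m/s (downward)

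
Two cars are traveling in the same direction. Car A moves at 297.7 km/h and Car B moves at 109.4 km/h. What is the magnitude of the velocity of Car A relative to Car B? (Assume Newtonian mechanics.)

v_rel = |v_A - v_B| = |297.7 - 109.4| = 188.3 km/h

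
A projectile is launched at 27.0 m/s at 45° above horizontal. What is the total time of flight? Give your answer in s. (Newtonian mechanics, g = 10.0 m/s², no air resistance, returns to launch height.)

T = 2 × v₀ × sin(θ) / g = 2 × 27.0 × sin(45°) / 10.0 = 2 × 27.0 × 0.707107 / 10.0 = 3.818 s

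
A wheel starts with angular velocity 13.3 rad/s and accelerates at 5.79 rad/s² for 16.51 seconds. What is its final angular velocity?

ω = ω₀ + αt = 13.3 + 5.79 × 16.51 = 108.89 rad/s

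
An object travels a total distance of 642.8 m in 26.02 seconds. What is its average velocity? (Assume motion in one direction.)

v_avg = Δd / Δt = 642.8 / 26.02 = 24.7 m/s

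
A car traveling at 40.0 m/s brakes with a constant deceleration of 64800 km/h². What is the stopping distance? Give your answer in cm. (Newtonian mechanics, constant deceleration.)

a = 64800 km/h² × 7.716049382716049e-05 = 5.0 m/s²
d = v₀² / (2a) = 40.0² / (2 × 5.0) = 1600.0 / 10.0 = 160.0 m
d = 160.0 m / 0.01 = 16000 cm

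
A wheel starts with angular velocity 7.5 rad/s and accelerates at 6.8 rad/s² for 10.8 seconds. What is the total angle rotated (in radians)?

θ = ω₀t + ½αt² = 7.5×10.8 + ½×6.8×10.8² = 477.58 rad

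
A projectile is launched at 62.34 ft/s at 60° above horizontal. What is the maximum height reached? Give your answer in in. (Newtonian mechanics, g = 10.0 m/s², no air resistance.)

v₀ = 62.34 ft/s × 0.3048 = 19.0012 m/s
H = v₀² × sin²(θ) / (2g) = 19.0012² × sin(60°)² / (2 × 10.0) = 361.046 × 0.75 / 20.0 = 13.5392 m
H = 13.5392 m / 0.0254 = 533.0 in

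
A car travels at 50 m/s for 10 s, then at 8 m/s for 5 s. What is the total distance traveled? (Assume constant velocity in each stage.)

d₁ = v₁t₁ = 50 × 10 = 500 m
d₂ = v₂t₂ = 8 × 5 = 40 m
d_total = 500 + 40 = 540 m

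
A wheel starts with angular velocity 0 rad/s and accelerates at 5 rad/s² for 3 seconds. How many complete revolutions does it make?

θ = ω₀t + ½αt² = 0×3 + ½×5×3² = 22.5 rad
Total revolutions = θ/(2π) = 22.5/(2π) = 3.58
Complete revolutions = ⌊3.58⌋ = 3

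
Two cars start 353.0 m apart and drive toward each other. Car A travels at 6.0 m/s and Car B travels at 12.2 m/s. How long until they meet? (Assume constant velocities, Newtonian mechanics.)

Combined speed: v_combined = 6.0 + 12.2 = 18.2 m/s
Time to meet: t = d/v_combined = 353.0/18.2 = 19.4 s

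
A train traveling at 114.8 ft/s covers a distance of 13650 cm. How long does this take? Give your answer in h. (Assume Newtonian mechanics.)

d = 13650 cm × 0.01 = 136.5 m
v = 114.8 ft/s × 0.3048 = 34.991 m/s
t = d / v = 136.5 / 34.991 = 3.901 s
t = 3.901 s / 3600.0 = 0.001084 h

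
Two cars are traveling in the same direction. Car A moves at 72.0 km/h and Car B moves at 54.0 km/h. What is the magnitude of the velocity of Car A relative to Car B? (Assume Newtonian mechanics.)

v_rel = |v_A - v_B| = |72.0 - 54.0| = 18.0 km/h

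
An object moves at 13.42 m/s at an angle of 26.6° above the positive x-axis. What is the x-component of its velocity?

vₓ = v cos(θ) = 13.42 × cos(26.6°) = 12.0 m/s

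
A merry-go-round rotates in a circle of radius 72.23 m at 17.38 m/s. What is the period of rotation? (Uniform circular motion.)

T = 2πr/v = 2π×72.23/17.38 = 26.11 s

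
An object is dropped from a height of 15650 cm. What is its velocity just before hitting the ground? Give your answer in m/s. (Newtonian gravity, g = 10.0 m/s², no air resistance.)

h = 15650 cm × 0.01 = 156.5 m
v = √(2gh) = √(2 × 10.0 × 156.5) = 55.95 m/s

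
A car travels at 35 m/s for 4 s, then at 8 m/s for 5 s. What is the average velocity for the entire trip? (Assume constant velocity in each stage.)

d₁ = v₁t₁ = 35 × 4 = 140 m
d₂ = v₂t₂ = 8 × 5 = 40 m
d_total = 180 m, t_total = 9 s
v_avg = d_total/t_total = 180/9 = 20.0 m/s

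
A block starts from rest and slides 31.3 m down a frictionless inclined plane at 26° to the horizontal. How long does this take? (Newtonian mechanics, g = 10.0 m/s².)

a = g sin(θ) = 10.0 × sin(26°) = 4.3837 m/s²
t = √(2d/a) = √(2 × 31.3 / 4.3837) = 3.78 s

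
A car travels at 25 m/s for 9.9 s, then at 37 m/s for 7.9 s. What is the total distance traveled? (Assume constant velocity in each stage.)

d₁ = v₁t₁ = 25 × 9.9 = 247.5 m
d₂ = v₂t₂ = 37 × 7.9 = 292.3 m
d_total = 247.5 + 292.3 = 539.8 m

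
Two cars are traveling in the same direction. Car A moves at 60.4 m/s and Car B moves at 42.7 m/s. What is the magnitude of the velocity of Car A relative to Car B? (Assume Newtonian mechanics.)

v_rel = |v_A - v_B| = |60.4 - 42.7| = 17.7 m/s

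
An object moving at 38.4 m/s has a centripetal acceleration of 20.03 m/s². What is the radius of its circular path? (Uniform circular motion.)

r = v²/a_c = 38.4²/20.03 = 73.62 m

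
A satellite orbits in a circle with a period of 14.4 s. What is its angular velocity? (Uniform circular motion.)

ω = 2π/T = 2π/14.4 = 0.4363 rad/s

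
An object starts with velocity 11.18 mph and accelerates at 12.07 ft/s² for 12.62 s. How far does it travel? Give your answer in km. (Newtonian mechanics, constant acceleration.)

v₀ = 11.18 mph × 0.44704 = 4.99791 m/s
a = 12.07 ft/s² × 0.3048 = 3.67894 m/s²
d = v₀ × t + ½ × a × t² = 4.99791 × 12.62 + 0.5 × 3.67894 × 12.62² = 356.036 m
d = 356.036 m / 1000.0 = 0.356 km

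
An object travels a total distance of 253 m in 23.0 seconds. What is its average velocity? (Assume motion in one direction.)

v_avg = Δd / Δt = 253 / 23.0 = 11.0 m/s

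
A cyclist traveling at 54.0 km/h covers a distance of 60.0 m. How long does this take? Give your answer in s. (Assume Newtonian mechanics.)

v = 54.0 km/h × 0.2777777777777778 = 15.0 m/s
t = d / v = 60.0 / 15.0 = 4.0 s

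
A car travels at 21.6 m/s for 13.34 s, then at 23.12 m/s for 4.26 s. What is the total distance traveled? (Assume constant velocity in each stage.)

d₁ = v₁t₁ = 21.6 × 13.34 = 288.144 m
d₂ = v₂t₂ = 23.12 × 4.26 = 98.4912 m
d_total = 288.144 + 98.4912 = 386.64 m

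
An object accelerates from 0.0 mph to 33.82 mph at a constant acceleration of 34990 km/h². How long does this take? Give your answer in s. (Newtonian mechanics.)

v₀ = 0.0 mph × 0.44704 = 0.0 m/s
v = 33.82 mph × 0.44704 = 15.1189 m/s
a = 34990 km/h² × 7.716049382716049e-05 = 2.69985 m/s²
t = (v - v₀) / a = (15.1189 - 0.0) / 2.69985 = 5.6 s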